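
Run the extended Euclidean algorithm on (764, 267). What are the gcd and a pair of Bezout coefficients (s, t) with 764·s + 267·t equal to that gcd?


Euclidean algorithm on (764, 267) — divide until remainder is 0:
  764 = 2 · 267 + 230
  267 = 1 · 230 + 37
  230 = 6 · 37 + 8
  37 = 4 · 8 + 5
  8 = 1 · 5 + 3
  5 = 1 · 3 + 2
  3 = 1 · 2 + 1
  2 = 2 · 1 + 0
gcd(764, 267) = 1.
Track Bezout coefficients alongside the remainders: start with r₀ = 764 = a·1 + b·0 (s = 1, t = 0) and r₁ = 267 = a·0 + b·1 (s = 0, t = 1); each new remainder r_{k+1} = r_{k-1} − q_k·r_k inherits s_{k+1} = s_{k-1} − q_k·s_k, t_{k+1} = t_{k-1} − q_k·t_k, so r_k = a·s_k + b·t_k at every step:
  q = 2: r = 230, s = 1 − 2·0 = 1, t = 0 − 2·1 = -2  (check: 764·1 + 267·(-2) = 230)
  q = 1: r = 37, s = 0 − 1·1 = -1, t = 1 − 1·(-2) = 3  (check: 764·(-1) + 267·3 = 37)
  q = 6: r = 8, s = 1 − 6·(-1) = 7, t = -2 − 6·3 = -20  (check: 764·7 + 267·(-20) = 8)
  q = 4: r = 5, s = -1 − 4·7 = -29, t = 3 − 4·(-20) = 83  (check: 764·(-29) + 267·83 = 5)
  q = 1: r = 3, s = 7 − 1·(-29) = 36, t = -20 − 1·83 = -103  (check: 764·36 + 267·(-103) = 3)
  q = 1: r = 2, s = -29 − 1·36 = -65, t = 83 − 1·(-103) = 186  (check: 764·(-65) + 267·186 = 2)
  q = 1: r = 1, s = 36 − 1·(-65) = 101, t = -103 − 1·186 = -289  (check: 764·101 + 267·(-289) = 1)
The row with r = 1 (the gcd) gives the Bezout coefficients s = 101, t = -289.
Result: 764 · (101) + 267 · (-289) = 1.

gcd(764, 267) = 1; s = 101, t = -289 (check: 764·101 + 267·(-289) = 1).


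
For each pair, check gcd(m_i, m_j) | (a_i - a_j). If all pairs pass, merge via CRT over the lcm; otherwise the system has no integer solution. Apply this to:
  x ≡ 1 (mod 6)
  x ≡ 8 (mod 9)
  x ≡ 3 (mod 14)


Moduli 6, 9, 14 are not pairwise coprime, so CRT works modulo lcm(m_i) when all pairwise compatibility conditions hold.
Pairwise compatibility: gcd(m_i, m_j) must divide a_i - a_j for every pair.
Merge one congruence at a time:
  Start: x ≡ 1 (mod 6).
  Combine with x ≡ 8 (mod 9): gcd(6, 9) = 3, and 8 - 1 = 7 is NOT divisible by 3.
    ⇒ system is inconsistent (no integer solution).

No solution (the system is inconsistent).


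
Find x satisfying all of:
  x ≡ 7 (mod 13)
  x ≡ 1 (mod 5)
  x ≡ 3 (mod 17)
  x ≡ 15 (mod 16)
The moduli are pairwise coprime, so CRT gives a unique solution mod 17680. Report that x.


Product of moduli M = 13 · 5 · 17 · 16 = 17680.
Merge one congruence at a time:
  Start: x ≡ 7 (mod 13).
  Combine with x ≡ 1 (mod 5); new modulus lcm = 65.
    Write x = 7 + 13·t and substitute into x ≡ 1 (mod 5): 13·t ≡ 1 − 7 = -6 (mod 5).
    Reduce coefficients mod 5: 3·t ≡ 4 (mod 5).
    The inverse of 3 mod 5 is 2 (since 3·2 = 6 = 1·5 + 1), so t ≡ 2·4 = 8 ≡ 3 (mod 5).
    Then x = 7 + 13·3 = 46, valid modulo lcm(13, 5) = 65: x ≡ 46 (mod 65).
  Combine with x ≡ 3 (mod 17); new modulus lcm = 1105.
    Write x = 46 + 65·t and substitute into x ≡ 3 (mod 17): 65·t ≡ 3 − 46 = -43 (mod 17).
    Reduce coefficients mod 17: 14·t ≡ 8 (mod 17).
    The inverse of 14 mod 17 is 11 (since 14·11 = 154 = 9·17 + 1), so t ≡ 11·8 = 88 ≡ 3 (mod 17).
    Then x = 46 + 65·3 = 241, valid modulo lcm(65, 17) = 1105: x ≡ 241 (mod 1105).
  Combine with x ≡ 15 (mod 16); new modulus lcm = 17680.
    Write x = 241 + 1105·t and substitute into x ≡ 15 (mod 16): 1105·t ≡ 15 − 241 = -226 (mod 16).
    Reduce coefficients mod 16: 1·t ≡ 14 (mod 16).
    So t ≡ 14 (mod 16).
    Then x = 241 + 1105·14 = 15711, valid modulo lcm(1105, 16) = 17680: x ≡ 15711 (mod 17680).
Verify against each original: 15711 mod 13 = 7, 15711 mod 5 = 1, 15711 mod 17 = 3, 15711 mod 16 = 15.

x ≡ 15711 (mod 17680).


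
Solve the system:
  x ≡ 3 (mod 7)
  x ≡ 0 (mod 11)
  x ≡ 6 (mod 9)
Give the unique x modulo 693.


Moduli 7, 11, 9 are pairwise coprime; by CRT there is a unique solution modulo M = 7 · 11 · 9 = 693.
Solve pairwise, accumulating the modulus:
  Start with x ≡ 3 (mod 7).
  Combine with x ≡ 0 (mod 11): since gcd(7, 11) = 1, we get a unique residue mod 77.
    Write x = 3 + 7·t and substitute into x ≡ 0 (mod 11): 7·t ≡ 0 − 3 = -3 (mod 11).
    Reduce coefficients mod 11: 7·t ≡ 8 (mod 11).
    The inverse of 7 mod 11 is 8 (since 7·8 = 56 = 5·11 + 1), so t ≡ 8·8 = 64 ≡ 9 (mod 11).
    Then x = 3 + 7·9 = 66, valid modulo lcm(7, 11) = 77: x ≡ 66 (mod 77).
  Combine with x ≡ 6 (mod 9): since gcd(77, 9) = 1, we get a unique residue mod 693.
    Write x = 66 + 77·t and substitute into x ≡ 6 (mod 9): 77·t ≡ 6 − 66 = -60 (mod 9).
    Reduce coefficients mod 9: 5·t ≡ 3 (mod 9).
    The inverse of 5 mod 9 is 2 (since 5·2 = 10 = 1·9 + 1), so t ≡ 2·3 = 6 ≡ 6 (mod 9).
    Then x = 66 + 77·6 = 528, valid modulo lcm(77, 9) = 693: x ≡ 528 (mod 693).
Verify: 528 mod 7 = 3 ✓, 528 mod 11 = 0 ✓, 528 mod 9 = 6 ✓.

x ≡ 528 (mod 693).


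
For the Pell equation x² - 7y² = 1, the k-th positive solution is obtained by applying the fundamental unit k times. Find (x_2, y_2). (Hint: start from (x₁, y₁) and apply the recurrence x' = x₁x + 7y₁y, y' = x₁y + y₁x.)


Step 1: Find the fundamental solution (x₁, y₁) of x² - 7y² = 1.
  Expand √7 as a continued fraction. a₀ = ⌊√7⌋ = 2; iterate m_{k+1} = d_k·a_k − m_k, d_{k+1} = (7 − m_{k+1}²)/d_k, a_{k+1} = ⌊(a₀ + m_{k+1})/d_{k+1}⌋ (starting m₀ = 0, d₀ = 1), with convergents p_k = a_k·p_{k-1} + p_{k-2}, q_k = a_k·q_{k-1} + q_{k-2} (p₋₁ = 1, q₋₁ = 0):
  k = 0: a₀ = 2; p₀/q₀ = 2/1; p₀² − 7·q₀² = 4 − 7 = -3.
  k = 1: m = 2, d = 3, a = ⌊(2 + 2)/3⌋ = 1; p/q = (1·2 + 1)/(1·1 + 0) = 3/1; p² − 7·q² = 9 − 7 = 2.
  k = 2: m = 1, d = 2, a = ⌊(2 + 1)/2⌋ = 1; p/q = (1·3 + 2)/(1·1 + 1) = 5/2; p² − 7·q² = 25 − 28 = -3.
  k = 3: m = 1, d = 3, a = ⌊(2 + 1)/3⌋ = 1; p/q = (1·5 + 3)/(1·2 + 1) = 8/3; p² − 7·q² = 64 − 63 = 1.
  The first convergent with p² − 7·q² = 1 gives the fundamental solution (x₁, y₁) = (8, 3).
Step 2: Apply the recurrence (x_{n+1}, y_{n+1}) = (x₁x_n + 7y₁y_n, x₁y_n + y₁x_n) repeatedly.
  From (x_1, y_1) = (8, 3): x_2 = 8·8 + 7·3·3 = 127; y_2 = 8·3 + 3·8 = 48.
Step 3: Verify x_2² - 7·y_2² = 16129 - 16128 = 1 (should be 1). ✓

(x_1, y_1) = (8, 3); (x_2, y_2) = (127, 48).


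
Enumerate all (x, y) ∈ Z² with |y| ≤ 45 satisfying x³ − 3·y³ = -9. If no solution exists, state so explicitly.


The equation is x³ - 3y³ = -9. For fixed y, x³ = 3·y³ − 9, so a solution requires the RHS to be a perfect cube.
Strategy: iterate y from -45 to 45, compute RHS = 3·y³ − 9, and check whether it is a (positive or negative) perfect cube.
Check small values of y:
  y = 0: RHS = -9 is not a perfect cube.
  y = 1: RHS = -6 is not a perfect cube.
  y = -1: RHS = -12 is not a perfect cube.
  y = 2: RHS = 15 is not a perfect cube.
  y = -2: RHS = -33 is not a perfect cube.
  y = 3: RHS = 72 is not a perfect cube.
  y = -3: RHS = -90 is not a perfect cube.
Continuing the search up to |y| = 45 finds no solutions either.
No (x, y) in the scanned range satisfies the equation.

No integer solutions with |y| ≤ 45.


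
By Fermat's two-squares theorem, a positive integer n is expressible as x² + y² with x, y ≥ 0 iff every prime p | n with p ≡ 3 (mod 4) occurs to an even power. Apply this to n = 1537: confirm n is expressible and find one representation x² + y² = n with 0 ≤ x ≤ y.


Step 1: Factor n = 1537 = 29 · 53.
Step 2: Check the mod-4 condition on each prime factor: 29 ≡ 1 (mod 4), exponent 1; 53 ≡ 1 (mod 4), exponent 1.
All primes ≡ 3 (mod 4) appear to even exponent (or don't appear), so by the two-squares theorem n IS expressible as a sum of two squares.
Step 3: Build a representation. Here n = 29 · 53 is a product of primes ≡ 1 (mod 4). Each prime p ≡ 1 (mod 4) is itself a sum of two squares; find a² by testing p − a² for a perfect square:
  29: 29 − 1² = 28, 29 − 2² = 25 = 5² ⇒ 29 = 2² + 5².
  53: 53 − 1² = 52, 53 − 2² = 49 = 7² ⇒ 53 = 2² + 7².
  Combine using the Brahmagupta–Fibonacci identity (a² + b²)(c² + d²) = (ac − bd)² + (ad + bc)² = (ac + bd)² + (ad − bc)²:
  29 · 53 = 1537: from (2² + 5²)(2² + 7²), take (2·2 − 5·7, 2·7 + 5·2) = (4 − 35, 14 + 10) = (-31, 24); dropping signs (only squares matter) gives (31, 24); check 31² + 24² = 961 + 576 = 1537 ✓.
Step 4: Order so x ≤ y and verify: 24² + 31² = 576 + 961 = 1537 = n. ✓

n = 1537 = 24² + 31² (one valid representation with x ≤ y).


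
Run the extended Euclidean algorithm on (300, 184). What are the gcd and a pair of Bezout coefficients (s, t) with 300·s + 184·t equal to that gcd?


Euclidean algorithm on (300, 184) — divide until remainder is 0:
  300 = 1 · 184 + 116
  184 = 1 · 116 + 68
  116 = 1 · 68 + 48
  68 = 1 · 48 + 20
  48 = 2 · 20 + 8
  20 = 2 · 8 + 4
  8 = 2 · 4 + 0
gcd(300, 184) = 4.
Track Bezout coefficients alongside the remainders: start with r₀ = 300 = a·1 + b·0 (s = 1, t = 0) and r₁ = 184 = a·0 + b·1 (s = 0, t = 1); each new remainder r_{k+1} = r_{k-1} − q_k·r_k inherits s_{k+1} = s_{k-1} − q_k·s_k, t_{k+1} = t_{k-1} − q_k·t_k, so r_k = a·s_k + b·t_k at every step:
  q = 1: r = 116, s = 1 − 1·0 = 1, t = 0 − 1·1 = -1  (check: 300·1 + 184·(-1) = 116)
  q = 1: r = 68, s = 0 − 1·1 = -1, t = 1 − 1·(-1) = 2  (check: 300·(-1) + 184·2 = 68)
  q = 1: r = 48, s = 1 − 1·(-1) = 2, t = -1 − 1·2 = -3  (check: 300·2 + 184·(-3) = 48)
  q = 1: r = 20, s = -1 − 1·2 = -3, t = 2 − 1·(-3) = 5  (check: 300·(-3) + 184·5 = 20)
  q = 2: r = 8, s = 2 − 2·(-3) = 8, t = -3 − 2·5 = -13  (check: 300·8 + 184·(-13) = 8)
  q = 2: r = 4, s = -3 − 2·8 = -19, t = 5 − 2·(-13) = 31  (check: 300·(-19) + 184·31 = 4)
The row with r = 4 (the gcd) gives the Bezout coefficients s = -19, t = 31.
Result: 300 · (-19) + 184 · (31) = 4.

gcd(300, 184) = 4; s = -19, t = 31 (check: 300·(-19) + 184·31 = 4).


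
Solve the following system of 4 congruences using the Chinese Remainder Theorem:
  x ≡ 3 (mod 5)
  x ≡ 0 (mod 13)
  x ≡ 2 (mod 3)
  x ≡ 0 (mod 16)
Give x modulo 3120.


Product of moduli M = 5 · 13 · 3 · 16 = 3120.
Merge one congruence at a time:
  Start: x ≡ 3 (mod 5).
  Combine with x ≡ 0 (mod 13); new modulus lcm = 65.
    Write x = 3 + 5·t and substitute into x ≡ 0 (mod 13): 5·t ≡ 0 − 3 = -3 (mod 13).
    Reduce coefficients mod 13: 5·t ≡ 10 (mod 13).
    The inverse of 5 mod 13 is 8 (since 5·8 = 40 = 3·13 + 1), so t ≡ 8·10 = 80 ≡ 2 (mod 13).
    Then x = 3 + 5·2 = 13, valid modulo lcm(5, 13) = 65: x ≡ 13 (mod 65).
  Combine with x ≡ 2 (mod 3); new modulus lcm = 195.
    Write x = 13 + 65·t and substitute into x ≡ 2 (mod 3): 65·t ≡ 2 − 13 = -11 (mod 3).
    Reduce coefficients mod 3: 2·t ≡ 1 (mod 3).
    The inverse of 2 mod 3 is 2 (since 2·2 = 4 = 1·3 + 1), so t ≡ 2·1 = 2 ≡ 2 (mod 3).
    Then x = 13 + 65·2 = 143, valid modulo lcm(65, 3) = 195: x ≡ 143 (mod 195).
  Combine with x ≡ 0 (mod 16); new modulus lcm = 3120.
    Write x = 143 + 195·t and substitute into x ≡ 0 (mod 16): 195·t ≡ 0 − 143 = -143 (mod 16).
    Reduce coefficients mod 16: 3·t ≡ 1 (mod 16).
    The inverse of 3 mod 16 is 11 (since 3·11 = 33 = 2·16 + 1), so t ≡ 11·1 = 11 ≡ 11 (mod 16).
    Then x = 143 + 195·11 = 2288, valid modulo lcm(195, 16) = 3120: x ≡ 2288 (mod 3120).
Verify against each original: 2288 mod 5 = 3, 2288 mod 13 = 0, 2288 mod 3 = 2, 2288 mod 16 = 0.

x ≡ 2288 (mod 3120).


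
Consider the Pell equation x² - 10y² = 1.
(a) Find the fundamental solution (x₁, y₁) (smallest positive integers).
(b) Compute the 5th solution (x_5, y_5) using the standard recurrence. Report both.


Step 1: Find the fundamental solution (x₁, y₁) of x² - 10y² = 1.
  Expand √10 as a continued fraction. a₀ = ⌊√10⌋ = 3; iterate m_{k+1} = d_k·a_k − m_k, d_{k+1} = (10 − m_{k+1}²)/d_k, a_{k+1} = ⌊(a₀ + m_{k+1})/d_{k+1}⌋ (starting m₀ = 0, d₀ = 1), with convergents p_k = a_k·p_{k-1} + p_{k-2}, q_k = a_k·q_{k-1} + q_{k-2} (p₋₁ = 1, q₋₁ = 0):
  k = 0: a₀ = 3; p₀/q₀ = 3/1; p₀² − 10·q₀² = 9 − 10 = -1.
  k = 1: m = 3, d = 1, a = ⌊(3 + 3)/1⌋ = 6; p/q = (6·3 + 1)/(6·1 + 0) = 19/6; p² − 10·q² = 361 − 360 = 1.
  The first convergent with p² − 10·q² = 1 gives the fundamental solution (x₁, y₁) = (19, 6).
Step 2: Apply the recurrence (x_{n+1}, y_{n+1}) = (x₁x_n + 10y₁y_n, x₁y_n + y₁x_n) repeatedly.
  From (x_1, y_1) = (19, 6): x_2 = 19·19 + 10·6·6 = 721; y_2 = 19·6 + 6·19 = 228.
  From (x_2, y_2) = (721, 228): x_3 = 19·721 + 10·6·228 = 27379; y_3 = 19·228 + 6·721 = 8658.
  From (x_3, y_3) = (27379, 8658): x_4 = 19·27379 + 10·6·8658 = 1039681; y_4 = 19·8658 + 6·27379 = 328776.
  From (x_4, y_4) = (1039681, 328776): x_5 = 19·1039681 + 10·6·328776 = 39480499; y_5 = 19·328776 + 6·1039681 = 12484830.
Step 3: Verify x_5² - 10·y_5² = 1558709801289001 - 1558709801289000 = 1 (should be 1). ✓

(x_1, y_1) = (19, 6); (x_5, y_5) = (39480499, 12484830).


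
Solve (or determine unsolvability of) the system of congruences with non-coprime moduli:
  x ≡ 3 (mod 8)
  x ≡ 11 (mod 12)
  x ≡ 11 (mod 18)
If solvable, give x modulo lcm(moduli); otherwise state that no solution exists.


Moduli 8, 12, 18 are not pairwise coprime, so CRT works modulo lcm(m_i) when all pairwise compatibility conditions hold.
Pairwise compatibility: gcd(m_i, m_j) must divide a_i - a_j for every pair.
Merge one congruence at a time:
  Start: x ≡ 3 (mod 8).
  Combine with x ≡ 11 (mod 12): gcd(8, 12) = 4; 11 - 3 = 8, which IS divisible by 4, so compatible.
    Write x = 3 + 8·t and substitute into x ≡ 11 (mod 12): 8·t ≡ 11 − 3 = 8 (mod 12).
    Divide the congruence (and modulus) by g = 4: 2·t ≡ 2 (mod 3).
    The inverse of 2 mod 3 is 2 (since 2·2 = 4 = 1·3 + 1), so t ≡ 2·2 = 4 ≡ 1 (mod 3).
    Then x = 3 + 8·1 = 11, valid modulo lcm(8, 12) = 24: x ≡ 11 (mod 24).
  Combine with x ≡ 11 (mod 18): gcd(24, 18) = 6; 11 - 11 = 0, which IS divisible by 6, so compatible.
    Write x = 11 + 24·t and substitute into x ≡ 11 (mod 18): 24·t ≡ 11 − 11 = 0 (mod 18).
    Divide the congruence (and modulus) by g = 6: 4·t ≡ 0 (mod 3).
    Reduce coefficients mod 3: 1·t ≡ 0 (mod 3).
    So t ≡ 0 (mod 3).
    Then x = 11 + 24·0 = 11, valid modulo lcm(24, 18) = 72: x ≡ 11 (mod 72).
Verify: 11 mod 8 = 3, 11 mod 12 = 11, 11 mod 18 = 11.

x ≡ 11 (mod 72).


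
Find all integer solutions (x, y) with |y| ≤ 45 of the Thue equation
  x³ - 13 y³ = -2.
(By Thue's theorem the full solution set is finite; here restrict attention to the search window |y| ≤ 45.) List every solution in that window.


The equation is x³ - 13y³ = -2. For fixed y, x³ = 13·y³ − 2, so a solution requires the RHS to be a perfect cube.
Strategy: iterate y from -45 to 45, compute RHS = 13·y³ − 2, and check whether it is a (positive or negative) perfect cube.
Check small values of y:
  y = 0: RHS = -2 is not a perfect cube.
  y = 1: RHS = 11 is not a perfect cube.
  y = -1: RHS = -15 is not a perfect cube.
  y = 2: RHS = 102 is not a perfect cube.
  y = -2: RHS = -106 is not a perfect cube.
  y = 3: RHS = 349 is not a perfect cube.
  y = -3: RHS = -353 is not a perfect cube.
Continuing the search up to |y| = 45 finds no solutions either.
No (x, y) in the scanned range satisfies the equation.

No integer solutions with |y| ≤ 45.


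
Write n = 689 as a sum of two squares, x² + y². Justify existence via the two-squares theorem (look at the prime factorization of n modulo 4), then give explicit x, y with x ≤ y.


Step 1: Factor n = 689 = 13 · 53.
Step 2: Check the mod-4 condition on each prime factor: 13 ≡ 1 (mod 4), exponent 1; 53 ≡ 1 (mod 4), exponent 1.
All primes ≡ 3 (mod 4) appear to even exponent (or don't appear), so by the two-squares theorem n IS expressible as a sum of two squares.
Step 3: Build a representation. Here n = 13 · 53 is a product of primes ≡ 1 (mod 4). Each prime p ≡ 1 (mod 4) is itself a sum of two squares; find a² by testing p − a² for a perfect square:
  13: 13 − 1² = 12, 13 − 2² = 9 = 3² ⇒ 13 = 2² + 3².
  53: 53 − 1² = 52, 53 − 2² = 49 = 7² ⇒ 53 = 2² + 7².
  Combine using the Brahmagupta–Fibonacci identity (a² + b²)(c² + d²) = (ac − bd)² + (ad + bc)² = (ac + bd)² + (ad − bc)²:
  13 · 53 = 689: from (2² + 3²)(2² + 7²), take (2·2 − 3·7, 2·7 + 3·2) = (4 − 21, 14 + 6) = (-17, 20); dropping signs (only squares matter) gives (17, 20); check 17² + 20² = 289 + 400 = 689 ✓.
Step 4: Order so x ≤ y and verify: 17² + 20² = 289 + 400 = 689 = n. ✓

n = 689 = 17² + 20² (one valid representation with x ≤ y).


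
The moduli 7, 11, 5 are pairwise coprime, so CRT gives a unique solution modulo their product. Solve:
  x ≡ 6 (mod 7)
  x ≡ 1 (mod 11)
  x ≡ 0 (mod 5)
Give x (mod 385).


Moduli 7, 11, 5 are pairwise coprime; by CRT there is a unique solution modulo M = 7 · 11 · 5 = 385.
Solve pairwise, accumulating the modulus:
  Start with x ≡ 6 (mod 7).
  Combine with x ≡ 1 (mod 11): since gcd(7, 11) = 1, we get a unique residue mod 77.
    Write x = 6 + 7·t and substitute into x ≡ 1 (mod 11): 7·t ≡ 1 − 6 = -5 (mod 11).
    Reduce coefficients mod 11: 7·t ≡ 6 (mod 11).
    The inverse of 7 mod 11 is 8 (since 7·8 = 56 = 5·11 + 1), so t ≡ 8·6 = 48 ≡ 4 (mod 11).
    Then x = 6 + 7·4 = 34, valid modulo lcm(7, 11) = 77: x ≡ 34 (mod 77).
  Combine with x ≡ 0 (mod 5): since gcd(77, 5) = 1, we get a unique residue mod 385.
    Write x = 34 + 77·t and substitute into x ≡ 0 (mod 5): 77·t ≡ 0 − 34 = -34 (mod 5).
    Reduce coefficients mod 5: 2·t ≡ 1 (mod 5).
    The inverse of 2 mod 5 is 3 (since 2·3 = 6 = 1·5 + 1), so t ≡ 3·1 = 3 ≡ 3 (mod 5).
    Then x = 34 + 77·3 = 265, valid modulo lcm(77, 5) = 385: x ≡ 265 (mod 385).
Verify: 265 mod 7 = 6 ✓, 265 mod 11 = 1 ✓, 265 mod 5 = 0 ✓.

x ≡ 265 (mod 385).


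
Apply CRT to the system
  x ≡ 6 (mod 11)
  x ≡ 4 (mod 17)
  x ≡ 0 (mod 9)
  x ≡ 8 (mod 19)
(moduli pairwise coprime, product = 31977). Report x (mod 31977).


Product of moduli M = 11 · 17 · 9 · 19 = 31977.
Merge one congruence at a time:
  Start: x ≡ 6 (mod 11).
  Combine with x ≡ 4 (mod 17); new modulus lcm = 187.
    Write x = 6 + 11·t and substitute into x ≡ 4 (mod 17): 11·t ≡ 4 − 6 = -2 (mod 17).
    Reduce coefficients mod 17: 11·t ≡ 15 (mod 17).
    The inverse of 11 mod 17 is 14 (since 11·14 = 154 = 9·17 + 1), so t ≡ 14·15 = 210 ≡ 6 (mod 17).
    Then x = 6 + 11·6 = 72, valid modulo lcm(11, 17) = 187: x ≡ 72 (mod 187).
  Combine with x ≡ 0 (mod 9); new modulus lcm = 1683.
    Write x = 72 + 187·t and substitute into x ≡ 0 (mod 9): 187·t ≡ 0 − 72 = -72 (mod 9).
    Reduce coefficients mod 9: 7·t ≡ 0 (mod 9).
    The inverse of 7 mod 9 is 4 (since 7·4 = 28 = 3·9 + 1), so t ≡ 4·0 = 0 ≡ 0 (mod 9).
    Then x = 72 + 187·0 = 72, valid modulo lcm(187, 9) = 1683: x ≡ 72 (mod 1683).
  Combine with x ≡ 8 (mod 19); new modulus lcm = 31977.
    Write x = 72 + 1683·t and substitute into x ≡ 8 (mod 19): 1683·t ≡ 8 − 72 = -64 (mod 19).
    Reduce coefficients mod 19: 11·t ≡ 12 (mod 19).
    The inverse of 11 mod 19 is 7 (since 11·7 = 77 = 4·19 + 1), so t ≡ 7·12 = 84 ≡ 8 (mod 19).
    Then x = 72 + 1683·8 = 13536, valid modulo lcm(1683, 19) = 31977: x ≡ 13536 (mod 31977).
Verify against each original: 13536 mod 11 = 6, 13536 mod 17 = 4, 13536 mod 9 = 0, 13536 mod 19 = 8.

x ≡ 13536 (mod 31977).


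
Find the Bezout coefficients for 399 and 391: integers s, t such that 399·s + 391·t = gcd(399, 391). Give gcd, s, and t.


Euclidean algorithm on (399, 391) — divide until remainder is 0:
  399 = 1 · 391 + 8
  391 = 48 · 8 + 7
  8 = 1 · 7 + 1
  7 = 7 · 1 + 0
gcd(399, 391) = 1.
Track Bezout coefficients alongside the remainders: start with r₀ = 399 = a·1 + b·0 (s = 1, t = 0) and r₁ = 391 = a·0 + b·1 (s = 0, t = 1); each new remainder r_{k+1} = r_{k-1} − q_k·r_k inherits s_{k+1} = s_{k-1} − q_k·s_k, t_{k+1} = t_{k-1} − q_k·t_k, so r_k = a·s_k + b·t_k at every step:
  q = 1: r = 8, s = 1 − 1·0 = 1, t = 0 − 1·1 = -1  (check: 399·1 + 391·(-1) = 8)
  q = 48: r = 7, s = 0 − 48·1 = -48, t = 1 − 48·(-1) = 49  (check: 399·(-48) + 391·49 = 7)
  q = 1: r = 1, s = 1 − 1·(-48) = 49, t = -1 − 1·49 = -50  (check: 399·49 + 391·(-50) = 1)
The row with r = 1 (the gcd) gives the Bezout coefficients s = 49, t = -50.
Result: 399 · (49) + 391 · (-50) = 1.

gcd(399, 391) = 1; s = 49, t = -50 (check: 399·49 + 391·(-50) = 1).


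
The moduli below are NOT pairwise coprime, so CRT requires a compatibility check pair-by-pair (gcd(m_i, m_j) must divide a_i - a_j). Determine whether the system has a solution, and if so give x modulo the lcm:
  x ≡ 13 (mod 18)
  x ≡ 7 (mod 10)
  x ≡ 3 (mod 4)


Moduli 18, 10, 4 are not pairwise coprime, so CRT works modulo lcm(m_i) when all pairwise compatibility conditions hold.
Pairwise compatibility: gcd(m_i, m_j) must divide a_i - a_j for every pair.
Merge one congruence at a time:
  Start: x ≡ 13 (mod 18).
  Combine with x ≡ 7 (mod 10): gcd(18, 10) = 2; 7 - 13 = -6, which IS divisible by 2, so compatible.
    Write x = 13 + 18·t and substitute into x ≡ 7 (mod 10): 18·t ≡ 7 − 13 = -6 (mod 10).
    Divide the congruence (and modulus) by g = 2: 9·t ≡ -3 (mod 5).
    Reduce coefficients mod 5: 4·t ≡ 2 (mod 5).
    The inverse of 4 mod 5 is 4 (since 4·4 = 16 = 3·5 + 1), so t ≡ 4·2 = 8 ≡ 3 (mod 5).
    Then x = 13 + 18·3 = 67, valid modulo lcm(18, 10) = 90: x ≡ 67 (mod 90).
  Combine with x ≡ 3 (mod 4): gcd(90, 4) = 2; 3 - 67 = -64, which IS divisible by 2, so compatible.
    Write x = 67 + 90·t and substitute into x ≡ 3 (mod 4): 90·t ≡ 3 − 67 = -64 (mod 4).
    Divide the congruence (and modulus) by g = 2: 45·t ≡ -32 (mod 2).
    Reduce coefficients mod 2: 1·t ≡ 0 (mod 2).
    So t ≡ 0 (mod 2).
    Then x = 67 + 90·0 = 67, valid modulo lcm(90, 4) = 180: x ≡ 67 (mod 180).
Verify: 67 mod 18 = 13, 67 mod 10 = 7, 67 mod 4 = 3.

x ≡ 67 (mod 180).


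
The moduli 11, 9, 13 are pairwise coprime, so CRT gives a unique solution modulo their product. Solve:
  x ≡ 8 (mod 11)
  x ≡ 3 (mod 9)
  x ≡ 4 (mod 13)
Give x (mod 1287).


Moduli 11, 9, 13 are pairwise coprime; by CRT there is a unique solution modulo M = 11 · 9 · 13 = 1287.
Solve pairwise, accumulating the modulus:
  Start with x ≡ 8 (mod 11).
  Combine with x ≡ 3 (mod 9): since gcd(11, 9) = 1, we get a unique residue mod 99.
    Write x = 8 + 11·t and substitute into x ≡ 3 (mod 9): 11·t ≡ 3 − 8 = -5 (mod 9).
    Reduce coefficients mod 9: 2·t ≡ 4 (mod 9).
    The inverse of 2 mod 9 is 5 (since 2·5 = 10 = 1·9 + 1), so t ≡ 5·4 = 20 ≡ 2 (mod 9).
    Then x = 8 + 11·2 = 30, valid modulo lcm(11, 9) = 99: x ≡ 30 (mod 99).
  Combine with x ≡ 4 (mod 13): since gcd(99, 13) = 1, we get a unique residue mod 1287.
    Write x = 30 + 99·t and substitute into x ≡ 4 (mod 13): 99·t ≡ 4 − 30 = -26 (mod 13).
    Reduce coefficients mod 13: 8·t ≡ 0 (mod 13).
    The inverse of 8 mod 13 is 5 (since 8·5 = 40 = 3·13 + 1), so t ≡ 5·0 = 0 ≡ 0 (mod 13).
    Then x = 30 + 99·0 = 30, valid modulo lcm(99, 13) = 1287: x ≡ 30 (mod 1287).
Verify: 30 mod 11 = 8 ✓, 30 mod 9 = 3 ✓, 30 mod 13 = 4 ✓.

x ≡ 30 (mod 1287).


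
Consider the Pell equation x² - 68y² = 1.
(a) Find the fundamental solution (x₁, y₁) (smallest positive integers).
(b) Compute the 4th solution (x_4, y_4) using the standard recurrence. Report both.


Step 1: Find the fundamental solution (x₁, y₁) of x² - 68y² = 1.
  Expand √68 as a continued fraction. a₀ = ⌊√68⌋ = 8; iterate m_{k+1} = d_k·a_k − m_k, d_{k+1} = (68 − m_{k+1}²)/d_k, a_{k+1} = ⌊(a₀ + m_{k+1})/d_{k+1}⌋ (starting m₀ = 0, d₀ = 1), with convergents p_k = a_k·p_{k-1} + p_{k-2}, q_k = a_k·q_{k-1} + q_{k-2} (p₋₁ = 1, q₋₁ = 0):
  k = 0: a₀ = 8; p₀/q₀ = 8/1; p₀² − 68·q₀² = 64 − 68 = -4.
  k = 1: m = 8, d = 4, a = ⌊(8 + 8)/4⌋ = 4; p/q = (4·8 + 1)/(4·1 + 0) = 33/4; p² − 68·q² = 1089 − 1088 = 1.
  The first convergent with p² − 68·q² = 1 gives the fundamental solution (x₁, y₁) = (33, 4).
Step 2: Apply the recurrence (x_{n+1}, y_{n+1}) = (x₁x_n + 68y₁y_n, x₁y_n + y₁x_n) repeatedly.
  From (x_1, y_1) = (33, 4): x_2 = 33·33 + 68·4·4 = 2177; y_2 = 33·4 + 4·33 = 264.
  From (x_2, y_2) = (2177, 264): x_3 = 33·2177 + 68·4·264 = 143649; y_3 = 33·264 + 4·2177 = 17420.
  From (x_3, y_3) = (143649, 17420): x_4 = 33·143649 + 68·4·17420 = 9478657; y_4 = 33·17420 + 4·143649 = 1149456.
Step 3: Verify x_4² - 68·y_4² = 89844938523649 - 89844938523648 = 1 (should be 1). ✓

(x_1, y_1) = (33, 4); (x_4, y_4) = (9478657, 1149456).


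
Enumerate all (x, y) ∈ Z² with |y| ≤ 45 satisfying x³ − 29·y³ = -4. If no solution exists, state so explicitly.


The equation is x³ - 29y³ = -4. For fixed y, x³ = 29·y³ − 4, so a solution requires the RHS to be a perfect cube.
Strategy: iterate y from -45 to 45, compute RHS = 29·y³ − 4, and check whether it is a (positive or negative) perfect cube.
Check small values of y:
  y = 0: RHS = -4 is not a perfect cube.
  y = 1: RHS = 25 is not a perfect cube.
  y = -1: RHS = -33 is not a perfect cube.
  y = 2: RHS = 228 is not a perfect cube.
  y = -2: RHS = -236 is not a perfect cube.
  y = 3: RHS = 779 is not a perfect cube.
  y = -3: RHS = -787 is not a perfect cube.
Continuing the search up to |y| = 45 finds no solutions either.
No (x, y) in the scanned range satisfies the equation.

No integer solutions with |y| ≤ 45.


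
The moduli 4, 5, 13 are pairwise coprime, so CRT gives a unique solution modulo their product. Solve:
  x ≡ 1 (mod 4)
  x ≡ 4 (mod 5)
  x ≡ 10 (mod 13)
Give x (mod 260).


Moduli 4, 5, 13 are pairwise coprime; by CRT there is a unique solution modulo M = 4 · 5 · 13 = 260.
Solve pairwise, accumulating the modulus:
  Start with x ≡ 1 (mod 4).
  Combine with x ≡ 4 (mod 5): since gcd(4, 5) = 1, we get a unique residue mod 20.
    Write x = 1 + 4·t and substitute into x ≡ 4 (mod 5): 4·t ≡ 4 − 1 = 3 (mod 5).
    The inverse of 4 mod 5 is 4 (since 4·4 = 16 = 3·5 + 1), so t ≡ 4·3 = 12 ≡ 2 (mod 5).
    Then x = 1 + 4·2 = 9, valid modulo lcm(4, 5) = 20: x ≡ 9 (mod 20).
  Combine with x ≡ 10 (mod 13): since gcd(20, 13) = 1, we get a unique residue mod 260.
    Write x = 9 + 20·t and substitute into x ≡ 10 (mod 13): 20·t ≡ 10 − 9 = 1 (mod 13).
    Reduce coefficients mod 13: 7·t ≡ 1 (mod 13).
    The inverse of 7 mod 13 is 2 (since 7·2 = 14 = 1·13 + 1), so t ≡ 2·1 = 2 ≡ 2 (mod 13).
    Then x = 9 + 20·2 = 49, valid modulo lcm(20, 13) = 260: x ≡ 49 (mod 260).
Verify: 49 mod 4 = 1 ✓, 49 mod 5 = 4 ✓, 49 mod 13 = 10 ✓.

x ≡ 49 (mod 260).


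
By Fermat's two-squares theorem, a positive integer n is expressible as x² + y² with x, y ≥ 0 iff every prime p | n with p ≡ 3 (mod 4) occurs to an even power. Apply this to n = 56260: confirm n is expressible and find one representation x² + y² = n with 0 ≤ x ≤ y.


Step 1: Factor n = 56260 = 2^2 · 5 · 29 · 97.
Step 2: Check the mod-4 condition on each prime factor: 2 = 2 (special); 5 ≡ 1 (mod 4), exponent 1; 29 ≡ 1 (mod 4), exponent 1; 97 ≡ 1 (mod 4), exponent 1.
All primes ≡ 3 (mod 4) appear to even exponent (or don't appear), so by the two-squares theorem n IS expressible as a sum of two squares.
Step 3: Build a representation. Group n = k² · m with k = 2 and m = 5 · 29 · 97 = 14065 (a product of primes ≡ 1 (mod 4)); a representation of m scales to one of n via (k·x)² + (k·y)² = k²(x² + y²). Each prime p ≡ 1 (mod 4) is itself a sum of two squares; find a² by testing p − a² for a perfect square:
  5: 5 − 1² = 4 = 2² ⇒ 5 = 1² + 2².
  29: 29 − 1² = 28, 29 − 2² = 25 = 5² ⇒ 29 = 2² + 5².
  97: 97 − 1² = 96, 97 − 2² = 93, 97 − 3² = 88, 97 − 4² = 81 = 9² ⇒ 97 = 4² + 9².
  Combine using the Brahmagupta–Fibonacci identity (a² + b²)(c² + d²) = (ac − bd)² + (ad + bc)² = (ac + bd)² + (ad − bc)²:
  5 · 29 = 145: from (1² + 2²)(2² + 5²), take (1·2 − 2·5, 1·5 + 2·2) = (2 − 10, 5 + 4) = (-8, 9); dropping signs (only squares matter) gives (8, 9); check 8² + 9² = 64 + 81 = 145 ✓.
  145 · 97 = 14065: from (8² + 9²)(4² + 9²), take (8·4 − 9·9, 8·9 + 9·4) = (32 − 81, 72 + 36) = (-49, 108); dropping signs (only squares matter) gives (49, 108); check 49² + 108² = 2401 + 11664 = 14065 ✓.
  Scale by k = 2: (2·49, 2·108) = (98, 216).
Step 4: Order so x ≤ y and verify: 98² + 216² = 9604 + 46656 = 56260 = n. ✓

n = 56260 = 98² + 216² (one valid representation with x ≤ y).


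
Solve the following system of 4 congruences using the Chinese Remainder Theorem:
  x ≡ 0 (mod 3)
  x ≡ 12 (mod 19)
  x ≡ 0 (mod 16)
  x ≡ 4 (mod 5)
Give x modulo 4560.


Product of moduli M = 3 · 19 · 16 · 5 = 4560.
Merge one congruence at a time:
  Start: x ≡ 0 (mod 3).
  Combine with x ≡ 12 (mod 19); new modulus lcm = 57.
    Write x = 0 + 3·t and substitute into x ≡ 12 (mod 19): 3·t ≡ 12 − 0 = 12 (mod 19).
    The inverse of 3 mod 19 is 13 (since 3·13 = 39 = 2·19 + 1), so t ≡ 13·12 = 156 ≡ 4 (mod 19).
    Then x = 0 + 3·4 = 12, valid modulo lcm(3, 19) = 57: x ≡ 12 (mod 57).
  Combine with x ≡ 0 (mod 16); new modulus lcm = 912.
    Write x = 12 + 57·t and substitute into x ≡ 0 (mod 16): 57·t ≡ 0 − 12 = -12 (mod 16).
    Reduce coefficients mod 16: 9·t ≡ 4 (mod 16).
    The inverse of 9 mod 16 is 9 (since 9·9 = 81 = 5·16 + 1), so t ≡ 9·4 = 36 ≡ 4 (mod 16).
    Then x = 12 + 57·4 = 240, valid modulo lcm(57, 16) = 912: x ≡ 240 (mod 912).
  Combine with x ≡ 4 (mod 5); new modulus lcm = 4560.
    Write x = 240 + 912·t and substitute into x ≡ 4 (mod 5): 912·t ≡ 4 − 240 = -236 (mod 5).
    Reduce coefficients mod 5: 2·t ≡ 4 (mod 5).
    The inverse of 2 mod 5 is 3 (since 2·3 = 6 = 1·5 + 1), so t ≡ 3·4 = 12 ≡ 2 (mod 5).
    Then x = 240 + 912·2 = 2064, valid modulo lcm(912, 5) = 4560: x ≡ 2064 (mod 4560).
Verify against each original: 2064 mod 3 = 0, 2064 mod 19 = 12, 2064 mod 16 = 0, 2064 mod 5 = 4.

x ≡ 2064 (mod 4560).


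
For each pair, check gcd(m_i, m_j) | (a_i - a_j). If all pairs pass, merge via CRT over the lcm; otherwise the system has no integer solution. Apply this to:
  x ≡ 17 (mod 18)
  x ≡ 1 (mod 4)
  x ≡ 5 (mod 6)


Moduli 18, 4, 6 are not pairwise coprime, so CRT works modulo lcm(m_i) when all pairwise compatibility conditions hold.
Pairwise compatibility: gcd(m_i, m_j) must divide a_i - a_j for every pair.
Merge one congruence at a time:
  Start: x ≡ 17 (mod 18).
  Combine with x ≡ 1 (mod 4): gcd(18, 4) = 2; 1 - 17 = -16, which IS divisible by 2, so compatible.
    Write x = 17 + 18·t and substitute into x ≡ 1 (mod 4): 18·t ≡ 1 − 17 = -16 (mod 4).
    Divide the congruence (and modulus) by g = 2: 9·t ≡ -8 (mod 2).
    Reduce coefficients mod 2: 1·t ≡ 0 (mod 2).
    So t ≡ 0 (mod 2).
    Then x = 17 + 18·0 = 17, valid modulo lcm(18, 4) = 36: x ≡ 17 (mod 36).
  Combine with x ≡ 5 (mod 6): gcd(36, 6) = 6; 5 - 17 = -12, which IS divisible by 6, so compatible.
    Write x = 17 + 36·t and substitute into x ≡ 5 (mod 6): 36·t ≡ 5 − 17 = -12 (mod 6).
    Divide the congruence (and modulus) by g = 6: 6·t ≡ -2 (mod 1).
    Modulo 1 every t works; take t = 0.
    Then x = 17 + 36·0 = 17, valid modulo lcm(36, 6) = 36: x ≡ 17 (mod 36).
Verify: 17 mod 18 = 17, 17 mod 4 = 1, 17 mod 6 = 5.

x ≡ 17 (mod 36).


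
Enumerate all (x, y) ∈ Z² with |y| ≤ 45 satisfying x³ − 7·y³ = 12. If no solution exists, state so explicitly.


The equation is x³ - 7y³ = 12. For fixed y, x³ = 7·y³ + 12, so a solution requires the RHS to be a perfect cube.
Strategy: iterate y from -45 to 45, compute RHS = 7·y³ + 12, and check whether it is a (positive or negative) perfect cube.
Check small values of y:
  y = 0: RHS = 12 is not a perfect cube.
  y = 1: RHS = 19 is not a perfect cube.
  y = -1: RHS = 5 is not a perfect cube.
  y = 2: RHS = 68 is not a perfect cube.
  y = -2: RHS = -44 is not a perfect cube.
  y = 3: RHS = 201 is not a perfect cube.
  y = -3: RHS = -177 is not a perfect cube.
Continuing the search up to |y| = 45 finds no solutions either.
No (x, y) in the scanned range satisfies the equation.

No integer solutions with |y| ≤ 45.


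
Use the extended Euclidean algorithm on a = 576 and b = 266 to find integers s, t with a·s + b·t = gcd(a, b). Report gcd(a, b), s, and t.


Euclidean algorithm on (576, 266) — divide until remainder is 0:
  576 = 2 · 266 + 44
  266 = 6 · 44 + 2
  44 = 22 · 2 + 0
gcd(576, 266) = 2.
Track Bezout coefficients alongside the remainders: start with r₀ = 576 = a·1 + b·0 (s = 1, t = 0) and r₁ = 266 = a·0 + b·1 (s = 0, t = 1); each new remainder r_{k+1} = r_{k-1} − q_k·r_k inherits s_{k+1} = s_{k-1} − q_k·s_k, t_{k+1} = t_{k-1} − q_k·t_k, so r_k = a·s_k + b·t_k at every step:
  q = 2: r = 44, s = 1 − 2·0 = 1, t = 0 − 2·1 = -2  (check: 576·1 + 266·(-2) = 44)
  q = 6: r = 2, s = 0 − 6·1 = -6, t = 1 − 6·(-2) = 13  (check: 576·(-6) + 266·13 = 2)
The row with r = 2 (the gcd) gives the Bezout coefficients s = -6, t = 13.
Result: 576 · (-6) + 266 · (13) = 2.

gcd(576, 266) = 2; s = -6, t = 13 (check: 576·(-6) + 266·13 = 2).


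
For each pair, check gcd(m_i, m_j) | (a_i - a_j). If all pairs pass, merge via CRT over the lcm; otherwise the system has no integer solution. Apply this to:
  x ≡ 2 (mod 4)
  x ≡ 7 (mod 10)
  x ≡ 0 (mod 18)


Moduli 4, 10, 18 are not pairwise coprime, so CRT works modulo lcm(m_i) when all pairwise compatibility conditions hold.
Pairwise compatibility: gcd(m_i, m_j) must divide a_i - a_j for every pair.
Merge one congruence at a time:
  Start: x ≡ 2 (mod 4).
  Combine with x ≡ 7 (mod 10): gcd(4, 10) = 2, and 7 - 2 = 5 is NOT divisible by 2.
    ⇒ system is inconsistent (no integer solution).

No solution (the system is inconsistent).


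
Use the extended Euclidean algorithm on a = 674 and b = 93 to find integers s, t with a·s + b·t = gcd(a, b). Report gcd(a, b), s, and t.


Euclidean algorithm on (674, 93) — divide until remainder is 0:
  674 = 7 · 93 + 23
  93 = 4 · 23 + 1
  23 = 23 · 1 + 0
gcd(674, 93) = 1.
Track Bezout coefficients alongside the remainders: start with r₀ = 674 = a·1 + b·0 (s = 1, t = 0) and r₁ = 93 = a·0 + b·1 (s = 0, t = 1); each new remainder r_{k+1} = r_{k-1} − q_k·r_k inherits s_{k+1} = s_{k-1} − q_k·s_k, t_{k+1} = t_{k-1} − q_k·t_k, so r_k = a·s_k + b·t_k at every step:
  q = 7: r = 23, s = 1 − 7·0 = 1, t = 0 − 7·1 = -7  (check: 674·1 + 93·(-7) = 23)
  q = 4: r = 1, s = 0 − 4·1 = -4, t = 1 − 4·(-7) = 29  (check: 674·(-4) + 93·29 = 1)
The row with r = 1 (the gcd) gives the Bezout coefficients s = -4, t = 29.
Result: 674 · (-4) + 93 · (29) = 1.

gcd(674, 93) = 1; s = -4, t = 29 (check: 674·(-4) + 93·29 = 1).


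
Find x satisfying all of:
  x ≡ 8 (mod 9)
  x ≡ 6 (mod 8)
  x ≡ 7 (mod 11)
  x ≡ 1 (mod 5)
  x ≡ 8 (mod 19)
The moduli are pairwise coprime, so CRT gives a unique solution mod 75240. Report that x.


Product of moduli M = 9 · 8 · 11 · 5 · 19 = 75240.
Merge one congruence at a time:
  Start: x ≡ 8 (mod 9).
  Combine with x ≡ 6 (mod 8); new modulus lcm = 72.
    Write x = 8 + 9·t and substitute into x ≡ 6 (mod 8): 9·t ≡ 6 − 8 = -2 (mod 8).
    Reduce coefficients mod 8: 1·t ≡ 6 (mod 8).
    So t ≡ 6 (mod 8).
    Then x = 8 + 9·6 = 62, valid modulo lcm(9, 8) = 72: x ≡ 62 (mod 72).
  Combine with x ≡ 7 (mod 11); new modulus lcm = 792.
    Write x = 62 + 72·t and substitute into x ≡ 7 (mod 11): 72·t ≡ 7 − 62 = -55 (mod 11).
    Reduce coefficients mod 11: 6·t ≡ 0 (mod 11).
    The inverse of 6 mod 11 is 2 (since 6·2 = 12 = 1·11 + 1), so t ≡ 2·0 = 0 ≡ 0 (mod 11).
    Then x = 62 + 72·0 = 62, valid modulo lcm(72, 11) = 792: x ≡ 62 (mod 792).
  Combine with x ≡ 1 (mod 5); new modulus lcm = 3960.
    Write x = 62 + 792·t and substitute into x ≡ 1 (mod 5): 792·t ≡ 1 − 62 = -61 (mod 5).
    Reduce coefficients mod 5: 2·t ≡ 4 (mod 5).
    The inverse of 2 mod 5 is 3 (since 2·3 = 6 = 1·5 + 1), so t ≡ 3·4 = 12 ≡ 2 (mod 5).
    Then x = 62 + 792·2 = 1646, valid modulo lcm(792, 5) = 3960: x ≡ 1646 (mod 3960).
  Combine with x ≡ 8 (mod 19); new modulus lcm = 75240.
    Write x = 1646 + 3960·t and substitute into x ≡ 8 (mod 19): 3960·t ≡ 8 − 1646 = -1638 (mod 19).
    Reduce coefficients mod 19: 8·t ≡ 15 (mod 19).
    The inverse of 8 mod 19 is 12 (since 8·12 = 96 = 5·19 + 1), so t ≡ 12·15 = 180 ≡ 9 (mod 19).
    Then x = 1646 + 3960·9 = 37286, valid modulo lcm(3960, 19) = 75240: x ≡ 37286 (mod 75240).
Verify against each original: 37286 mod 9 = 8, 37286 mod 8 = 6, 37286 mod 11 = 7, 37286 mod 5 = 1, 37286 mod 19 = 8.

x ≡ 37286 (mod 75240).


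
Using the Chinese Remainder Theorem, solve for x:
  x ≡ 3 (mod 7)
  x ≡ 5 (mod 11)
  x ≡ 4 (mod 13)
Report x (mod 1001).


Moduli 7, 11, 13 are pairwise coprime; by CRT there is a unique solution modulo M = 7 · 11 · 13 = 1001.
Solve pairwise, accumulating the modulus:
  Start with x ≡ 3 (mod 7).
  Combine with x ≡ 5 (mod 11): since gcd(7, 11) = 1, we get a unique residue mod 77.
    Write x = 3 + 7·t and substitute into x ≡ 5 (mod 11): 7·t ≡ 5 − 3 = 2 (mod 11).
    The inverse of 7 mod 11 is 8 (since 7·8 = 56 = 5·11 + 1), so t ≡ 8·2 = 16 ≡ 5 (mod 11).
    Then x = 3 + 7·5 = 38, valid modulo lcm(7, 11) = 77: x ≡ 38 (mod 77).
  Combine with x ≡ 4 (mod 13): since gcd(77, 13) = 1, we get a unique residue mod 1001.
    Write x = 38 + 77·t and substitute into x ≡ 4 (mod 13): 77·t ≡ 4 − 38 = -34 (mod 13).
    Reduce coefficients mod 13: 12·t ≡ 5 (mod 13).
    The inverse of 12 mod 13 is 12 (since 12·12 = 144 = 11·13 + 1), so t ≡ 12·5 = 60 ≡ 8 (mod 13).
    Then x = 38 + 77·8 = 654, valid modulo lcm(77, 13) = 1001: x ≡ 654 (mod 1001).
Verify: 654 mod 7 = 3 ✓, 654 mod 11 = 5 ✓, 654 mod 13 = 4 ✓.

x ≡ 654 (mod 1001).


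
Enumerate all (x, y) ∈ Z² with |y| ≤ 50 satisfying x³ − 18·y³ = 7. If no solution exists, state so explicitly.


The equation is x³ - 18y³ = 7. For fixed y, x³ = 18·y³ + 7, so a solution requires the RHS to be a perfect cube.
Strategy: iterate y from -50 to 50, compute RHS = 18·y³ + 7, and check whether it is a (positive or negative) perfect cube.
Check small values of y:
  y = 0: RHS = 7 is not a perfect cube.
  y = 1: RHS = 25 is not a perfect cube.
  y = -1: RHS = -11 is not a perfect cube.
  y = 2: RHS = 151 is not a perfect cube.
  y = -2: RHS = -137 is not a perfect cube.
  y = 3: RHS = 493 is not a perfect cube.
  y = -3: RHS = -479 is not a perfect cube.
Continuing the search up to |y| = 50 finds no solutions either.
No (x, y) in the scanned range satisfies the equation.

No integer solutions with |y| ≤ 50.


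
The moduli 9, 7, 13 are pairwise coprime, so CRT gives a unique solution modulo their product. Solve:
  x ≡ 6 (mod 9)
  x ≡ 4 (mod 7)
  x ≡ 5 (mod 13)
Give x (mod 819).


Moduli 9, 7, 13 are pairwise coprime; by CRT there is a unique solution modulo M = 9 · 7 · 13 = 819.
Solve pairwise, accumulating the modulus:
  Start with x ≡ 6 (mod 9).
  Combine with x ≡ 4 (mod 7): since gcd(9, 7) = 1, we get a unique residue mod 63.
    Write x = 6 + 9·t and substitute into x ≡ 4 (mod 7): 9·t ≡ 4 − 6 = -2 (mod 7).
    Reduce coefficients mod 7: 2·t ≡ 5 (mod 7).
    The inverse of 2 mod 7 is 4 (since 2·4 = 8 = 1·7 + 1), so t ≡ 4·5 = 20 ≡ 6 (mod 7).
    Then x = 6 + 9·6 = 60, valid modulo lcm(9, 7) = 63: x ≡ 60 (mod 63).
  Combine with x ≡ 5 (mod 13): since gcd(63, 13) = 1, we get a unique residue mod 819.
    Write x = 60 + 63·t and substitute into x ≡ 5 (mod 13): 63·t ≡ 5 − 60 = -55 (mod 13).
    Reduce coefficients mod 13: 11·t ≡ 10 (mod 13).
    The inverse of 11 mod 13 is 6 (since 11·6 = 66 = 5·13 + 1), so t ≡ 6·10 = 60 ≡ 8 (mod 13).
    Then x = 60 + 63·8 = 564, valid modulo lcm(63, 13) = 819: x ≡ 564 (mod 819).
Verify: 564 mod 9 = 6 ✓, 564 mod 7 = 4 ✓, 564 mod 13 = 5 ✓.

x ≡ 564 (mod 819).
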